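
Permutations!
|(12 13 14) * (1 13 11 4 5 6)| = |(1 13 14 12 11 4 5 6)| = 8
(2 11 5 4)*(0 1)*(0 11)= [1, 11, 0, 3, 2, 4, 6, 7, 8, 9, 10, 5]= (0 1 11 5 4 2)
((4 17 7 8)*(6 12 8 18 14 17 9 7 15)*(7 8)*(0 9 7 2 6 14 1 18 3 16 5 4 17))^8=(18)(0 8 15)(2 12 6)(3 4 16 7 5)(9 17 14)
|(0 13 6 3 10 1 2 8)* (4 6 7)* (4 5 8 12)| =|(0 13 7 5 8)(1 2 12 4 6 3 10)| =35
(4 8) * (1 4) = (1 4 8) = [0, 4, 2, 3, 8, 5, 6, 7, 1]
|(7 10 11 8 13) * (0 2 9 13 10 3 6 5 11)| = |(0 2 9 13 7 3 6 5 11 8 10)| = 11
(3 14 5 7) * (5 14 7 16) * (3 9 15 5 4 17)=[0, 1, 2, 7, 17, 16, 6, 9, 8, 15, 10, 11, 12, 13, 14, 5, 4, 3]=(3 7 9 15 5 16 4 17)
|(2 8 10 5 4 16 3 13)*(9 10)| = 9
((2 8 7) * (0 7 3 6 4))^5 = (0 6 8 7 4 3 2) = ((0 7 2 8 3 6 4))^5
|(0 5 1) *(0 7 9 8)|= 6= |(0 5 1 7 9 8)|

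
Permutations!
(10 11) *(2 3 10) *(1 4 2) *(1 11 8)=(11)(1 4 2 3 10 8)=[0, 4, 3, 10, 2, 5, 6, 7, 1, 9, 8, 11]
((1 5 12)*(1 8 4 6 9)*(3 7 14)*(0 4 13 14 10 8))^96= ((0 4 6 9 1 5 12)(3 7 10 8 13 14))^96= (14)(0 5 9 4 12 1 6)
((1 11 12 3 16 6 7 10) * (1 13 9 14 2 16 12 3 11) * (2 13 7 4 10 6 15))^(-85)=((2 16 15)(3 12 11)(4 10 7 6)(9 14 13))^(-85)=(2 15 16)(3 11 12)(4 6 7 10)(9 13 14)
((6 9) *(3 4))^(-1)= ((3 4)(6 9))^(-1)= (3 4)(6 9)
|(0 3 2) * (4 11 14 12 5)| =15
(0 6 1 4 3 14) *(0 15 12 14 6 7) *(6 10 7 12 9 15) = (0 12 14 6 1 4 3 10 7)(9 15) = [12, 4, 2, 10, 3, 5, 1, 0, 8, 15, 7, 11, 14, 13, 6, 9]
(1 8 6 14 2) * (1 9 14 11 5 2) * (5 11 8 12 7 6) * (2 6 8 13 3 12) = (1 2 9 14)(3 12 7 8 5 6 13) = [0, 2, 9, 12, 4, 6, 13, 8, 5, 14, 10, 11, 7, 3, 1]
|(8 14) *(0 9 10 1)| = |(0 9 10 1)(8 14)| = 4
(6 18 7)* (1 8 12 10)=(1 8 12 10)(6 18 7)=[0, 8, 2, 3, 4, 5, 18, 6, 12, 9, 1, 11, 10, 13, 14, 15, 16, 17, 7]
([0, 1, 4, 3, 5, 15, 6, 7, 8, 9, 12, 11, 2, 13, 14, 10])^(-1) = (2 12 10 15 5 4)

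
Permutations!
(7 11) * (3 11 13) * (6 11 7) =(3 7 13)(6 11) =[0, 1, 2, 7, 4, 5, 11, 13, 8, 9, 10, 6, 12, 3]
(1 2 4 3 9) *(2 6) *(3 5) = [0, 6, 4, 9, 5, 3, 2, 7, 8, 1] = (1 6 2 4 5 3 9)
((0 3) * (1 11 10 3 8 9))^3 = (0 1 3 9 10 8 11) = ((0 8 9 1 11 10 3))^3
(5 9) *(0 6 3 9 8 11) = (0 6 3 9 5 8 11) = [6, 1, 2, 9, 4, 8, 3, 7, 11, 5, 10, 0]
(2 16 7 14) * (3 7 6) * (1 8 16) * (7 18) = [0, 8, 1, 18, 4, 5, 3, 14, 16, 9, 10, 11, 12, 13, 2, 15, 6, 17, 7] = (1 8 16 6 3 18 7 14 2)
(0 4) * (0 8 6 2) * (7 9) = (0 4 8 6 2)(7 9) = [4, 1, 0, 3, 8, 5, 2, 9, 6, 7]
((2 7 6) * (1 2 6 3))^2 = (1 7)(2 3)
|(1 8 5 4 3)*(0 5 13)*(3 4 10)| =|(0 5 10 3 1 8 13)| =7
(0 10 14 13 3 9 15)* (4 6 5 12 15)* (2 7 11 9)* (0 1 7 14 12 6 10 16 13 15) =(0 16 13 3 2 14 15 1 7 11 9 4 10 12)(5 6) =[16, 7, 14, 2, 10, 6, 5, 11, 8, 4, 12, 9, 0, 3, 15, 1, 13]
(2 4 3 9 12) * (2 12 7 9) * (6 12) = (2 4 3)(6 12)(7 9) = [0, 1, 4, 2, 3, 5, 12, 9, 8, 7, 10, 11, 6]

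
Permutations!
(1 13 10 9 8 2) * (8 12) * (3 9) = (1 13 10 3 9 12 8 2) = [0, 13, 1, 9, 4, 5, 6, 7, 2, 12, 3, 11, 8, 10]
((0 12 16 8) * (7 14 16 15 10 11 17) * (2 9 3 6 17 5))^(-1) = ((0 12 15 10 11 5 2 9 3 6 17 7 14 16 8))^(-1) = (0 8 16 14 7 17 6 3 9 2 5 11 10 15 12)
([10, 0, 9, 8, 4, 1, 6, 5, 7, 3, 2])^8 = (0 1 5 7 8 3 9 2 10)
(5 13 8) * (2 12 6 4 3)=(2 12 6 4 3)(5 13 8)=[0, 1, 12, 2, 3, 13, 4, 7, 5, 9, 10, 11, 6, 8]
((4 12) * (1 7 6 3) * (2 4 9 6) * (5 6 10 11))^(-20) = ((1 7 2 4 12 9 10 11 5 6 3))^(-20) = (1 2 12 10 5 3 7 4 9 11 6)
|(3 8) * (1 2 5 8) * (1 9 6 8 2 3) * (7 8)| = |(1 3 9 6 7 8)(2 5)| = 6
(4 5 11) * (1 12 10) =[0, 12, 2, 3, 5, 11, 6, 7, 8, 9, 1, 4, 10] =(1 12 10)(4 5 11)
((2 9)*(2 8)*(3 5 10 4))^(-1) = ((2 9 8)(3 5 10 4))^(-1) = (2 8 9)(3 4 10 5)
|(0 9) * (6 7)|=2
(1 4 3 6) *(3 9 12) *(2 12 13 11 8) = [0, 4, 12, 6, 9, 5, 1, 7, 2, 13, 10, 8, 3, 11] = (1 4 9 13 11 8 2 12 3 6)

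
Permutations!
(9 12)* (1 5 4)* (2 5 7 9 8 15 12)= (1 7 9 2 5 4)(8 15 12)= [0, 7, 5, 3, 1, 4, 6, 9, 15, 2, 10, 11, 8, 13, 14, 12]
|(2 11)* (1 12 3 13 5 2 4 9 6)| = 10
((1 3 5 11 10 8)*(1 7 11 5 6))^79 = (1 3 6)(7 8 10 11)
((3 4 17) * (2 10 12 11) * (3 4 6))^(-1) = (2 11 12 10)(3 6)(4 17)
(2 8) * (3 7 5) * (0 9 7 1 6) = (0 9 7 5 3 1 6)(2 8) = [9, 6, 8, 1, 4, 3, 0, 5, 2, 7]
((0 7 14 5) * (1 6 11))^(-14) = (0 14)(1 6 11)(5 7) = ((0 7 14 5)(1 6 11))^(-14)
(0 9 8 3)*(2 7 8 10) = (0 9 10 2 7 8 3) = [9, 1, 7, 0, 4, 5, 6, 8, 3, 10, 2]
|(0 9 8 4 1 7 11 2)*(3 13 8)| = |(0 9 3 13 8 4 1 7 11 2)| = 10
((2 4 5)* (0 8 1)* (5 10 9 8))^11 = ((0 5 2 4 10 9 8 1))^11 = (0 4 8 5 10 1 2 9)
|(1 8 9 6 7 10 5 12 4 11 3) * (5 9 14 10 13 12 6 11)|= 42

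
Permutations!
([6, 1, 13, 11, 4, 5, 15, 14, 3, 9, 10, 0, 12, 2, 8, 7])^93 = [8, 1, 13, 7, 4, 5, 3, 0, 15, 9, 10, 14, 12, 2, 6, 11]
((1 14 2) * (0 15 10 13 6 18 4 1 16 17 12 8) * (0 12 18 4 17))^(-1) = (0 16 2 14 1 4 6 13 10 15)(8 12)(17 18)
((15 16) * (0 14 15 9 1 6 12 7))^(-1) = (0 7 12 6 1 9 16 15 14)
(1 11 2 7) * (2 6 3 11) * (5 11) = (1 2 7)(3 5 11 6) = [0, 2, 7, 5, 4, 11, 3, 1, 8, 9, 10, 6]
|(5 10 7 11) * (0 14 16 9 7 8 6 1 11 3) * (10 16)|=12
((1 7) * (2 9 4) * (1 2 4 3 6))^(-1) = ((1 7 2 9 3 6))^(-1) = (1 6 3 9 2 7)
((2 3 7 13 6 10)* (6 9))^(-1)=((2 3 7 13 9 6 10))^(-1)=(2 10 6 9 13 7 3)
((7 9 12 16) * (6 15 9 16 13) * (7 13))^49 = (16)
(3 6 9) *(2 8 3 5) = (2 8 3 6 9 5) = [0, 1, 8, 6, 4, 2, 9, 7, 3, 5]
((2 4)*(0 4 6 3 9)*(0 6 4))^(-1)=(2 4)(3 6 9)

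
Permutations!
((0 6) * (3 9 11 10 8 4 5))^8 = (3 9 11 10 8 4 5) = ((0 6)(3 9 11 10 8 4 5))^8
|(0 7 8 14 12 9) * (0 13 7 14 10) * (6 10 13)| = 6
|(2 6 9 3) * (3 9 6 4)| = 3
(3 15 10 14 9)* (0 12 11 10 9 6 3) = (0 12 11 10 14 6 3 15 9) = [12, 1, 2, 15, 4, 5, 3, 7, 8, 0, 14, 10, 11, 13, 6, 9]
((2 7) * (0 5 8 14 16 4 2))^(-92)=(0 16)(2 8)(4 5)(7 14)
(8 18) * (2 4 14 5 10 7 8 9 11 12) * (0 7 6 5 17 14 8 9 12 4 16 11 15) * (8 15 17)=(0 7 9 17 14 8 18 12 2 16 11 4 15)(5 10 6)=[7, 1, 16, 3, 15, 10, 5, 9, 18, 17, 6, 4, 2, 13, 8, 0, 11, 14, 12]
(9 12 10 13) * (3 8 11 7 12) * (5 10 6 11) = [0, 1, 2, 8, 4, 10, 11, 12, 5, 3, 13, 7, 6, 9] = (3 8 5 10 13 9)(6 11 7 12)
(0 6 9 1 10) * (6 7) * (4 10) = (0 7 6 9 1 4 10) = [7, 4, 2, 3, 10, 5, 9, 6, 8, 1, 0]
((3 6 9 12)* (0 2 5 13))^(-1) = ((0 2 5 13)(3 6 9 12))^(-1) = (0 13 5 2)(3 12 9 6)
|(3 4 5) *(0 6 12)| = |(0 6 12)(3 4 5)| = 3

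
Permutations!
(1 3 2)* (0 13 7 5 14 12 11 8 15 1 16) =(0 13 7 5 14 12 11 8 15 1 3 2 16) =[13, 3, 16, 2, 4, 14, 6, 5, 15, 9, 10, 8, 11, 7, 12, 1, 0]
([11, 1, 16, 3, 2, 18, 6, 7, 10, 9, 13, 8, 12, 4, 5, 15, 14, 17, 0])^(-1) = (0 18 5 14 16 2 4 13 10 8 11)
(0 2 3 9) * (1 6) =(0 2 3 9)(1 6) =[2, 6, 3, 9, 4, 5, 1, 7, 8, 0]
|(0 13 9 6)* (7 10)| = |(0 13 9 6)(7 10)| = 4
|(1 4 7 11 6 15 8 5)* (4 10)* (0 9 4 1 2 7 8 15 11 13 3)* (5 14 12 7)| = |(15)(0 9 4 8 14 12 7 13 3)(1 10)(2 5)(6 11)| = 18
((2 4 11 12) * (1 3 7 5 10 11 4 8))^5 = ((1 3 7 5 10 11 12 2 8))^5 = (1 11 3 12 7 2 5 8 10)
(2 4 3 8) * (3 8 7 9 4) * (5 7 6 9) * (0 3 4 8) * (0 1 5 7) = (0 3 6 9 8 2 4 1 5) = [3, 5, 4, 6, 1, 0, 9, 7, 2, 8]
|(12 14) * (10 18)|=2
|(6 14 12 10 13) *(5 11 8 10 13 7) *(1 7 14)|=|(1 7 5 11 8 10 14 12 13 6)|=10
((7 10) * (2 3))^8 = ((2 3)(7 10))^8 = (10)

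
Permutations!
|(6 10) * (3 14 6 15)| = |(3 14 6 10 15)| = 5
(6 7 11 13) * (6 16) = [0, 1, 2, 3, 4, 5, 7, 11, 8, 9, 10, 13, 12, 16, 14, 15, 6] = (6 7 11 13 16)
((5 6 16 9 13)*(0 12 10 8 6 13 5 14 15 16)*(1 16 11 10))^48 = (0 11 5 12 10 13 1 8 14 16 6 15 9)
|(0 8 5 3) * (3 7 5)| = 6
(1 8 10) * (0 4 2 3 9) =(0 4 2 3 9)(1 8 10) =[4, 8, 3, 9, 2, 5, 6, 7, 10, 0, 1]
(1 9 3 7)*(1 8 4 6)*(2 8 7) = [0, 9, 8, 2, 6, 5, 1, 7, 4, 3] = (1 9 3 2 8 4 6)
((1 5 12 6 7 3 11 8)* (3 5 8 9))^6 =((1 8)(3 11 9)(5 12 6 7))^6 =(5 6)(7 12)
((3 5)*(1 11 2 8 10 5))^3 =(1 8 3 2 5 11 10)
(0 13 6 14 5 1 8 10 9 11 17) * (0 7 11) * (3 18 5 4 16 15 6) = (0 13 3 18 5 1 8 10 9)(4 16 15 6 14)(7 11 17) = [13, 8, 2, 18, 16, 1, 14, 11, 10, 0, 9, 17, 12, 3, 4, 6, 15, 7, 5]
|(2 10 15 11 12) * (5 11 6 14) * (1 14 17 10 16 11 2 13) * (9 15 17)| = 24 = |(1 14 5 2 16 11 12 13)(6 9 15)(10 17)|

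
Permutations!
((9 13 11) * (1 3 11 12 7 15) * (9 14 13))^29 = (1 12 11 15 13 3 7 14)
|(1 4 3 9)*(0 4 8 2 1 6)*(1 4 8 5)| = |(0 8 2 4 3 9 6)(1 5)| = 14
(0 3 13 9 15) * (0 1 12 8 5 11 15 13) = [3, 12, 2, 0, 4, 11, 6, 7, 5, 13, 10, 15, 8, 9, 14, 1] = (0 3)(1 12 8 5 11 15)(9 13)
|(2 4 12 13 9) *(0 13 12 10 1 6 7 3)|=|(0 13 9 2 4 10 1 6 7 3)|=10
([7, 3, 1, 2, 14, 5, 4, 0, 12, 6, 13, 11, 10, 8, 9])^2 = [0, 2, 3, 1, 9, 5, 14, 7, 10, 4, 8, 11, 13, 12, 6]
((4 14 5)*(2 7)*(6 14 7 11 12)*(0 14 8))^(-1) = (0 8 6 12 11 2 7 4 5 14)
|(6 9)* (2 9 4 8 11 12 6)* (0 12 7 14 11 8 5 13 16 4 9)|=60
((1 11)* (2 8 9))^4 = ((1 11)(2 8 9))^4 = (11)(2 8 9)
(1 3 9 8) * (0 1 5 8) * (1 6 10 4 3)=(0 6 10 4 3 9)(5 8)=[6, 1, 2, 9, 3, 8, 10, 7, 5, 0, 4]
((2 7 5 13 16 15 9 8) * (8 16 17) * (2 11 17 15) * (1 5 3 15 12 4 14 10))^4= ((1 5 13 12 4 14 10)(2 7 3 15 9 16)(8 11 17))^4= (1 4 5 14 13 10 12)(2 9 3)(7 16 15)(8 11 17)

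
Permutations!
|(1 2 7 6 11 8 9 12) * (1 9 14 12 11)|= 20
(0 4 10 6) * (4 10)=(0 10 6)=[10, 1, 2, 3, 4, 5, 0, 7, 8, 9, 6]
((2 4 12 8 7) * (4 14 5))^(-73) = (2 12 14 8 5 7 4)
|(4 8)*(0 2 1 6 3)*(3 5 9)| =14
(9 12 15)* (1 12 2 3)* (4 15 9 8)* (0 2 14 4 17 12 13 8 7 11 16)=(0 2 3 1 13 8 17 12 9 14 4 15 7 11 16)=[2, 13, 3, 1, 15, 5, 6, 11, 17, 14, 10, 16, 9, 8, 4, 7, 0, 12]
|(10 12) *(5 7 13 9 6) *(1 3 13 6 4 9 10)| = |(1 3 13 10 12)(4 9)(5 7 6)| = 30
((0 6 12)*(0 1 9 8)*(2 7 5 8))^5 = (0 2 6 7 12 5 1 8 9)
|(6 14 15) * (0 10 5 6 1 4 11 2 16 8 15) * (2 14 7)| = 13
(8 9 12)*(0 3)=(0 3)(8 9 12)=[3, 1, 2, 0, 4, 5, 6, 7, 9, 12, 10, 11, 8]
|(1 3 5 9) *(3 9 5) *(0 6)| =|(0 6)(1 9)| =2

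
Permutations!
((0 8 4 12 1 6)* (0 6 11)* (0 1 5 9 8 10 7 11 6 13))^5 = ((0 10 7 11 1 6 13)(4 12 5 9 8))^5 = (0 6 11 10 13 1 7)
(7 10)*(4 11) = [0, 1, 2, 3, 11, 5, 6, 10, 8, 9, 7, 4] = (4 11)(7 10)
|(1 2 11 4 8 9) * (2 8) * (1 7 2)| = 7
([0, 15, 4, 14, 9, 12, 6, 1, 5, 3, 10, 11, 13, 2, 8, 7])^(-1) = [0, 7, 13, 9, 2, 8, 6, 15, 14, 4, 10, 11, 5, 12, 3, 1]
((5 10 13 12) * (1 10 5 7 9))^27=(1 12)(7 10)(9 13)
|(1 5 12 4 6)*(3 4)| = 6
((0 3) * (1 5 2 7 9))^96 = (1 5 2 7 9)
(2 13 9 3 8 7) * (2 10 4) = [0, 1, 13, 8, 2, 5, 6, 10, 7, 3, 4, 11, 12, 9] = (2 13 9 3 8 7 10 4)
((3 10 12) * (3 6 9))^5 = ((3 10 12 6 9))^5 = (12)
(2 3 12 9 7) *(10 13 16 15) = (2 3 12 9 7)(10 13 16 15) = [0, 1, 3, 12, 4, 5, 6, 2, 8, 7, 13, 11, 9, 16, 14, 10, 15]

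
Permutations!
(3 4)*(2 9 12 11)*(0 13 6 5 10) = [13, 1, 9, 4, 3, 10, 5, 7, 8, 12, 0, 2, 11, 6] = (0 13 6 5 10)(2 9 12 11)(3 4)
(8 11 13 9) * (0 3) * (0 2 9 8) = [3, 1, 9, 2, 4, 5, 6, 7, 11, 0, 10, 13, 12, 8] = (0 3 2 9)(8 11 13)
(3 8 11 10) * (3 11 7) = (3 8 7)(10 11) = [0, 1, 2, 8, 4, 5, 6, 3, 7, 9, 11, 10]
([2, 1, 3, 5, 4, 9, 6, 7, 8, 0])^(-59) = (0 2 3 5 9)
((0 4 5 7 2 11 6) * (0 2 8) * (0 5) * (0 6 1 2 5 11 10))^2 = (0 6 7 11 2)(1 10 4 5 8)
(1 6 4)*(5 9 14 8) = (1 6 4)(5 9 14 8) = [0, 6, 2, 3, 1, 9, 4, 7, 5, 14, 10, 11, 12, 13, 8]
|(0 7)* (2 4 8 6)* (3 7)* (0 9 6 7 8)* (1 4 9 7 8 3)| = |(0 1 4)(2 9 6)| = 3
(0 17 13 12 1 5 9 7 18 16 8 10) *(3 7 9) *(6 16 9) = (0 17 13 12 1 5 3 7 18 9 6 16 8 10) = [17, 5, 2, 7, 4, 3, 16, 18, 10, 6, 0, 11, 1, 12, 14, 15, 8, 13, 9]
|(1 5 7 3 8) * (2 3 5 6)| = 10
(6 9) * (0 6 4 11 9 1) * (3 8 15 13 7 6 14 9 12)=[14, 0, 2, 8, 11, 5, 1, 6, 15, 4, 10, 12, 3, 7, 9, 13]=(0 14 9 4 11 12 3 8 15 13 7 6 1)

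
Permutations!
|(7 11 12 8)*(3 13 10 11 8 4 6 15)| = |(3 13 10 11 12 4 6 15)(7 8)| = 8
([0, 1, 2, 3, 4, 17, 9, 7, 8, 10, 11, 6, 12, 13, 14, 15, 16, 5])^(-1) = (5 17)(6 11 10 9)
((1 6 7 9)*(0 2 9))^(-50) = (0 6 9)(1 2 7)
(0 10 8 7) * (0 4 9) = (0 10 8 7 4 9) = [10, 1, 2, 3, 9, 5, 6, 4, 7, 0, 8]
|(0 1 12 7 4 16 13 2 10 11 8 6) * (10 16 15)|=|(0 1 12 7 4 15 10 11 8 6)(2 16 13)|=30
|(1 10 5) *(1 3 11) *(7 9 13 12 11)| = 9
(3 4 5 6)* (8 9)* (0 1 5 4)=(0 1 5 6 3)(8 9)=[1, 5, 2, 0, 4, 6, 3, 7, 9, 8]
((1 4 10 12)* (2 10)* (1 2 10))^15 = ((1 4 10 12 2))^15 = (12)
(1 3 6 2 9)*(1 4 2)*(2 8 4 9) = [0, 3, 2, 6, 8, 5, 1, 7, 4, 9] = (9)(1 3 6)(4 8)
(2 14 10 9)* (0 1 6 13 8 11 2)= [1, 6, 14, 3, 4, 5, 13, 7, 11, 0, 9, 2, 12, 8, 10]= (0 1 6 13 8 11 2 14 10 9)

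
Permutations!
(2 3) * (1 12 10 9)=(1 12 10 9)(2 3)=[0, 12, 3, 2, 4, 5, 6, 7, 8, 1, 9, 11, 10]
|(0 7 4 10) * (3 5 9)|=|(0 7 4 10)(3 5 9)|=12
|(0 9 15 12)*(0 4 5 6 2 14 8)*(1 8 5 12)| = 20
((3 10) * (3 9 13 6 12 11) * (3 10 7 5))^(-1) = ((3 7 5)(6 12 11 10 9 13))^(-1) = (3 5 7)(6 13 9 10 11 12)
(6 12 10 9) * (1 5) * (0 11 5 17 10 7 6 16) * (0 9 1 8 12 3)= (0 11 5 8 12 7 6 3)(1 17 10)(9 16)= [11, 17, 2, 0, 4, 8, 3, 6, 12, 16, 1, 5, 7, 13, 14, 15, 9, 10]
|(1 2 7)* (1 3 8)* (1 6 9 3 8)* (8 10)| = 8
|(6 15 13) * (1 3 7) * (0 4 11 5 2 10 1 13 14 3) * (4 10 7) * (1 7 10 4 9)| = 14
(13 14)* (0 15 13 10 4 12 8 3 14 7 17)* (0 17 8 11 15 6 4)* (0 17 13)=(0 6 4 12 11 15)(3 14 10 17 13 7 8)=[6, 1, 2, 14, 12, 5, 4, 8, 3, 9, 17, 15, 11, 7, 10, 0, 16, 13]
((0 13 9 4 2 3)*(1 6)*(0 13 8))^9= (0 8)(1 6)(2 4 9 13 3)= ((0 8)(1 6)(2 3 13 9 4))^9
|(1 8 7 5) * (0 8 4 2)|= 7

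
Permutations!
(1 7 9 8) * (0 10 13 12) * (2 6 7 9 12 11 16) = [10, 9, 6, 3, 4, 5, 7, 12, 1, 8, 13, 16, 0, 11, 14, 15, 2] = (0 10 13 11 16 2 6 7 12)(1 9 8)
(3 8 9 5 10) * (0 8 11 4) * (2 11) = (0 8 9 5 10 3 2 11 4) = [8, 1, 11, 2, 0, 10, 6, 7, 9, 5, 3, 4]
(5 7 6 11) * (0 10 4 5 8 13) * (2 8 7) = [10, 1, 8, 3, 5, 2, 11, 6, 13, 9, 4, 7, 12, 0] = (0 10 4 5 2 8 13)(6 11 7)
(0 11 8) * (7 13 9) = (0 11 8)(7 13 9) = [11, 1, 2, 3, 4, 5, 6, 13, 0, 7, 10, 8, 12, 9]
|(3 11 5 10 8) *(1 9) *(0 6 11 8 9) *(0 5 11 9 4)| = |(11)(0 6 9 1 5 10 4)(3 8)| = 14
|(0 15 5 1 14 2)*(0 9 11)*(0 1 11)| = 8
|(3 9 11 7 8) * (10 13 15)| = 15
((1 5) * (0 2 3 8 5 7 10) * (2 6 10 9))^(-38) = ((0 6 10)(1 7 9 2 3 8 5))^(-38) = (0 6 10)(1 3 7 8 9 5 2)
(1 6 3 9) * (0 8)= (0 8)(1 6 3 9)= [8, 6, 2, 9, 4, 5, 3, 7, 0, 1]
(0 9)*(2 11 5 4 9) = (0 2 11 5 4 9) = [2, 1, 11, 3, 9, 4, 6, 7, 8, 0, 10, 5]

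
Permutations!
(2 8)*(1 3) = [0, 3, 8, 1, 4, 5, 6, 7, 2] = (1 3)(2 8)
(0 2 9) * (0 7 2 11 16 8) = (0 11 16 8)(2 9 7) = [11, 1, 9, 3, 4, 5, 6, 2, 0, 7, 10, 16, 12, 13, 14, 15, 8]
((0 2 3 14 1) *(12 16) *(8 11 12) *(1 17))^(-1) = ((0 2 3 14 17 1)(8 11 12 16))^(-1) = (0 1 17 14 3 2)(8 16 12 11)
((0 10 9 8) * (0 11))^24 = ((0 10 9 8 11))^24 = (0 11 8 9 10)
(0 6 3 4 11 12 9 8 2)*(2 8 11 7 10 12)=(0 6 3 4 7 10 12 9 11 2)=[6, 1, 0, 4, 7, 5, 3, 10, 8, 11, 12, 2, 9]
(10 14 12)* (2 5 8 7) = (2 5 8 7)(10 14 12) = [0, 1, 5, 3, 4, 8, 6, 2, 7, 9, 14, 11, 10, 13, 12]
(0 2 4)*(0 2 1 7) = (0 1 7)(2 4) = [1, 7, 4, 3, 2, 5, 6, 0]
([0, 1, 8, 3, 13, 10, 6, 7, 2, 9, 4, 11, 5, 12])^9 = [0, 1, 8, 3, 10, 12, 6, 7, 2, 9, 5, 11, 13, 4]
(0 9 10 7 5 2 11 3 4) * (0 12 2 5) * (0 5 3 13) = [9, 1, 11, 4, 12, 3, 6, 5, 8, 10, 7, 13, 2, 0] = (0 9 10 7 5 3 4 12 2 11 13)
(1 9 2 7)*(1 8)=[0, 9, 7, 3, 4, 5, 6, 8, 1, 2]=(1 9 2 7 8)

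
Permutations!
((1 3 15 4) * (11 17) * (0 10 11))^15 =(0 17 11 10)(1 4 15 3)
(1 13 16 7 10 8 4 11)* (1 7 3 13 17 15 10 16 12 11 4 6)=(1 17 15 10 8 6)(3 13 12 11 7 16)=[0, 17, 2, 13, 4, 5, 1, 16, 6, 9, 8, 7, 11, 12, 14, 10, 3, 15]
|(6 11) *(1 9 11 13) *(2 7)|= 10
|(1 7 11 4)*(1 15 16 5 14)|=8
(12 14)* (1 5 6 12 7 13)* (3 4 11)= (1 5 6 12 14 7 13)(3 4 11)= [0, 5, 2, 4, 11, 6, 12, 13, 8, 9, 10, 3, 14, 1, 7]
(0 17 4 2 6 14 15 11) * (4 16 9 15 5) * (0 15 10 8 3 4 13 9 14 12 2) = (0 17 16 14 5 13 9 10 8 3 4)(2 6 12)(11 15) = [17, 1, 6, 4, 0, 13, 12, 7, 3, 10, 8, 15, 2, 9, 5, 11, 14, 16]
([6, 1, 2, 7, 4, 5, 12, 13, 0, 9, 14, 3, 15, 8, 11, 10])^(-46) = [13, 1, 2, 14, 4, 5, 8, 11, 7, 9, 12, 10, 0, 3, 15, 6]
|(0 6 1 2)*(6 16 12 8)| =|(0 16 12 8 6 1 2)| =7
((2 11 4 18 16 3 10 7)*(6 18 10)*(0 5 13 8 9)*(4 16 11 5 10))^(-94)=((0 10 7 2 5 13 8 9)(3 6 18 11 16))^(-94)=(0 7 5 8)(2 13 9 10)(3 6 18 11 16)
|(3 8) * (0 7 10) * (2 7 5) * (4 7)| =|(0 5 2 4 7 10)(3 8)| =6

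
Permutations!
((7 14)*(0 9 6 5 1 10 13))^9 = (0 6 1 13 9 5 10)(7 14)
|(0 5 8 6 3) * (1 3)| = |(0 5 8 6 1 3)| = 6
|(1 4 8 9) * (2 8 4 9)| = 2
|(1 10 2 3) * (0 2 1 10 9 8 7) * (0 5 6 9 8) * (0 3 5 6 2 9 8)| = 30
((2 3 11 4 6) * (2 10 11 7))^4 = ((2 3 7)(4 6 10 11))^4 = (11)(2 3 7)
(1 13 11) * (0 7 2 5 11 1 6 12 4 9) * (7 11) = (0 11 6 12 4 9)(1 13)(2 5 7) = [11, 13, 5, 3, 9, 7, 12, 2, 8, 0, 10, 6, 4, 1]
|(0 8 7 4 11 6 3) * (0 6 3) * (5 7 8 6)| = |(0 6)(3 5 7 4 11)| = 10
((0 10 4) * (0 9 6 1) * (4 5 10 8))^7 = ((0 8 4 9 6 1)(5 10))^7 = (0 8 4 9 6 1)(5 10)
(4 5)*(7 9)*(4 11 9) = (4 5 11 9 7) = [0, 1, 2, 3, 5, 11, 6, 4, 8, 7, 10, 9]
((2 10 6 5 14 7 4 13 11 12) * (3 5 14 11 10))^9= (2 12 11 5 3)(4 6)(7 10)(13 14)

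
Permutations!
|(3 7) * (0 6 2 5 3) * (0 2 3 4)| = 7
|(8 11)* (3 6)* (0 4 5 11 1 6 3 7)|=|(0 4 5 11 8 1 6 7)|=8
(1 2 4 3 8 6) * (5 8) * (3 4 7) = (1 2 7 3 5 8 6) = [0, 2, 7, 5, 4, 8, 1, 3, 6]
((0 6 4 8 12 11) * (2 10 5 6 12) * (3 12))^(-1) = ((0 3 12 11)(2 10 5 6 4 8))^(-1) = (0 11 12 3)(2 8 4 6 5 10)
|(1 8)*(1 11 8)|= |(8 11)|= 2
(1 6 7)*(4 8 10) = (1 6 7)(4 8 10) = [0, 6, 2, 3, 8, 5, 7, 1, 10, 9, 4]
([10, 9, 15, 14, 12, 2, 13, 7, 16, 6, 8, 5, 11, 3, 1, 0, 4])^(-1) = (0 15 2 5 11 12 4 16 8 10)(1 14 3 13 6 9)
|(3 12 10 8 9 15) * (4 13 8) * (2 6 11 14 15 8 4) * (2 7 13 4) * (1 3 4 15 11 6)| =14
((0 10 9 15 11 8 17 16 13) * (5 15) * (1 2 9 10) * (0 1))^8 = ((1 2 9 5 15 11 8 17 16 13))^8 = (1 16 8 15 9)(2 13 17 11 5)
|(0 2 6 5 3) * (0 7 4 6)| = |(0 2)(3 7 4 6 5)| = 10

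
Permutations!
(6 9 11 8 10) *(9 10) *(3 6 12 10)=[0, 1, 2, 6, 4, 5, 3, 7, 9, 11, 12, 8, 10]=(3 6)(8 9 11)(10 12)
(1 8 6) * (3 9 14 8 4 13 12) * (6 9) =(1 4 13 12 3 6)(8 9 14) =[0, 4, 2, 6, 13, 5, 1, 7, 9, 14, 10, 11, 3, 12, 8]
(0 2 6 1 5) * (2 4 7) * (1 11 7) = (0 4 1 5)(2 6 11 7) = [4, 5, 6, 3, 1, 0, 11, 2, 8, 9, 10, 7]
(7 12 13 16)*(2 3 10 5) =(2 3 10 5)(7 12 13 16) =[0, 1, 3, 10, 4, 2, 6, 12, 8, 9, 5, 11, 13, 16, 14, 15, 7]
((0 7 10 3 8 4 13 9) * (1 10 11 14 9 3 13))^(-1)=((0 7 11 14 9)(1 10 13 3 8 4))^(-1)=(0 9 14 11 7)(1 4 8 3 13 10)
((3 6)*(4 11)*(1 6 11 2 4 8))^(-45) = ((1 6 3 11 8)(2 4))^(-45) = (11)(2 4)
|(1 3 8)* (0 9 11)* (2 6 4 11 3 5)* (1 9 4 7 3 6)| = 15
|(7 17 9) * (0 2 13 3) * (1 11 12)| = 12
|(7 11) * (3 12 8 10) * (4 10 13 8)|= |(3 12 4 10)(7 11)(8 13)|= 4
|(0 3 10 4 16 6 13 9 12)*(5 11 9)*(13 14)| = 12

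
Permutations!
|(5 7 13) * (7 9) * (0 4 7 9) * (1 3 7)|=7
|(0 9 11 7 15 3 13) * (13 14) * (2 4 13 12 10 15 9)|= |(0 2 4 13)(3 14 12 10 15)(7 9 11)|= 60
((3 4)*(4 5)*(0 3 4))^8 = ((0 3 5))^8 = (0 5 3)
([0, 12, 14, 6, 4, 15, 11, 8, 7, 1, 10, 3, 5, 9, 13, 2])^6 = (1 13 2 5)(9 14 15 12)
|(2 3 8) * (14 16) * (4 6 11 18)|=12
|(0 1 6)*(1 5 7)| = 5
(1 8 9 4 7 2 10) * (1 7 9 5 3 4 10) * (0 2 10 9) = (0 2 1 8 5 3 4)(7 10) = [2, 8, 1, 4, 0, 3, 6, 10, 5, 9, 7]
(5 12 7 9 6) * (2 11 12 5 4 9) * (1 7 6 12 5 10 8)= (1 7 2 11 5 10 8)(4 9 12 6)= [0, 7, 11, 3, 9, 10, 4, 2, 1, 12, 8, 5, 6]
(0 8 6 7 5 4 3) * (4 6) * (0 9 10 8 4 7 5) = (0 4 3 9 10 8 7)(5 6) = [4, 1, 2, 9, 3, 6, 5, 0, 7, 10, 8]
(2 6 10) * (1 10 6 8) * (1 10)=(2 8 10)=[0, 1, 8, 3, 4, 5, 6, 7, 10, 9, 2]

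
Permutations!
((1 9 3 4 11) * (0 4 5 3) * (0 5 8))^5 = (0 5 11 8 9 4 3 1)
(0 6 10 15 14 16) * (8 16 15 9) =(0 6 10 9 8 16)(14 15) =[6, 1, 2, 3, 4, 5, 10, 7, 16, 8, 9, 11, 12, 13, 15, 14, 0]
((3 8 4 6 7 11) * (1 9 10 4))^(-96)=(1 4 11)(3 9 6)(7 8 10)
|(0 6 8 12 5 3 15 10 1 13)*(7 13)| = 11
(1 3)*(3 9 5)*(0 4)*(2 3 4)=(0 2 3 1 9 5 4)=[2, 9, 3, 1, 0, 4, 6, 7, 8, 5]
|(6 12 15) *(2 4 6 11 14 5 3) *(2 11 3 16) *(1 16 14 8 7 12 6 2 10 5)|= 30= |(1 16 10 5 14)(2 4)(3 11 8 7 12 15)|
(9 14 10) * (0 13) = [13, 1, 2, 3, 4, 5, 6, 7, 8, 14, 9, 11, 12, 0, 10] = (0 13)(9 14 10)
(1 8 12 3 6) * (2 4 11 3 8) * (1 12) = [0, 2, 4, 6, 11, 5, 12, 7, 1, 9, 10, 3, 8] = (1 2 4 11 3 6 12 8)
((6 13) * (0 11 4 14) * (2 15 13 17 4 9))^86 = ((0 11 9 2 15 13 6 17 4 14))^86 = (0 6 9 4 15)(2 14 13 11 17)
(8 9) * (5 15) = (5 15)(8 9) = [0, 1, 2, 3, 4, 15, 6, 7, 9, 8, 10, 11, 12, 13, 14, 5]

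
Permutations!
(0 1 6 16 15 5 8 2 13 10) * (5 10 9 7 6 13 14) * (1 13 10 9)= (0 13 1 10)(2 14 5 8)(6 16 15 9 7)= [13, 10, 14, 3, 4, 8, 16, 6, 2, 7, 0, 11, 12, 1, 5, 9, 15]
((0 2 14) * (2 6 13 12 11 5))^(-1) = (0 14 2 5 11 12 13 6)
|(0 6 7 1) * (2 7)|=5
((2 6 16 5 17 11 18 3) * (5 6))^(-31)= ((2 5 17 11 18 3)(6 16))^(-31)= (2 3 18 11 17 5)(6 16)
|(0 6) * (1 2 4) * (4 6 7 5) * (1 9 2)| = |(0 7 5 4 9 2 6)| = 7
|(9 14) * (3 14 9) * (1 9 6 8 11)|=10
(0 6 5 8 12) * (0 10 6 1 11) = (0 1 11)(5 8 12 10 6) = [1, 11, 2, 3, 4, 8, 5, 7, 12, 9, 6, 0, 10]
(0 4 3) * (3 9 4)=(0 3)(4 9)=[3, 1, 2, 0, 9, 5, 6, 7, 8, 4]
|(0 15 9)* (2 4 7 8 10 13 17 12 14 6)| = 30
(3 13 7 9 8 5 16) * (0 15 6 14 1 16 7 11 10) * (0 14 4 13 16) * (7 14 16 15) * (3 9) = (0 7 3 15 6 4 13 11 10 16 9 8 5 14 1) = [7, 0, 2, 15, 13, 14, 4, 3, 5, 8, 16, 10, 12, 11, 1, 6, 9]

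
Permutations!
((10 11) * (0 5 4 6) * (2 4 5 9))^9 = ((0 9 2 4 6)(10 11))^9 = (0 6 4 2 9)(10 11)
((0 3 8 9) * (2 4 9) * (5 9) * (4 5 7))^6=((0 3 8 2 5 9)(4 7))^6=(9)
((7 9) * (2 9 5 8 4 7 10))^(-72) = ((2 9 10)(4 7 5 8))^(-72) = (10)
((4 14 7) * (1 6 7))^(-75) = (14) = ((1 6 7 4 14))^(-75)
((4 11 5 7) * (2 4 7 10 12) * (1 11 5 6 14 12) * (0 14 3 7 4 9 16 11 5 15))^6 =((0 14 12 2 9 16 11 6 3 7 4 15)(1 5 10))^6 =(0 11)(2 7)(3 12)(4 9)(6 14)(15 16)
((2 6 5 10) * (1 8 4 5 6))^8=(1 4 10)(2 8 5)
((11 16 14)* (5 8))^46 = ((5 8)(11 16 14))^46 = (11 16 14)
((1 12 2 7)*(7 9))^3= (1 9 12 7 2)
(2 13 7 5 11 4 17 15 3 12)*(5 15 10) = (2 13 7 15 3 12)(4 17 10 5 11) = [0, 1, 13, 12, 17, 11, 6, 15, 8, 9, 5, 4, 2, 7, 14, 3, 16, 10]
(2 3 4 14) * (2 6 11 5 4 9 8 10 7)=(2 3 9 8 10 7)(4 14 6 11 5)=[0, 1, 3, 9, 14, 4, 11, 2, 10, 8, 7, 5, 12, 13, 6]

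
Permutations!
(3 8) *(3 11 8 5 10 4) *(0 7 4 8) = [7, 1, 2, 5, 3, 10, 6, 4, 11, 9, 8, 0] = (0 7 4 3 5 10 8 11)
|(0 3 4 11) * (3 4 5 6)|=|(0 4 11)(3 5 6)|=3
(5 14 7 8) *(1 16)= [0, 16, 2, 3, 4, 14, 6, 8, 5, 9, 10, 11, 12, 13, 7, 15, 1]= (1 16)(5 14 7 8)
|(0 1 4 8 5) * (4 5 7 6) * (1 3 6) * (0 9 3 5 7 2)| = 8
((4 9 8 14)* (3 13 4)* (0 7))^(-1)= (0 7)(3 14 8 9 4 13)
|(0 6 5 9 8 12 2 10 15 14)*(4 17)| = 10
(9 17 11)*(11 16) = [0, 1, 2, 3, 4, 5, 6, 7, 8, 17, 10, 9, 12, 13, 14, 15, 11, 16] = (9 17 16 11)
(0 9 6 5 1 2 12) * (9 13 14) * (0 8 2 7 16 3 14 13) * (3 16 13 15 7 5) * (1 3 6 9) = (16)(1 5 3 14)(2 12 8)(7 13 15) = [0, 5, 12, 14, 4, 3, 6, 13, 2, 9, 10, 11, 8, 15, 1, 7, 16]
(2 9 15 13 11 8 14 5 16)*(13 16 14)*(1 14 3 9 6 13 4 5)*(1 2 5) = (1 14 2 6 13 11 8 4)(3 9 15 16 5) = [0, 14, 6, 9, 1, 3, 13, 7, 4, 15, 10, 8, 12, 11, 2, 16, 5]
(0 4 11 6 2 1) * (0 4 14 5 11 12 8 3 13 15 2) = (0 14 5 11 6)(1 4 12 8 3 13 15 2) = [14, 4, 1, 13, 12, 11, 0, 7, 3, 9, 10, 6, 8, 15, 5, 2]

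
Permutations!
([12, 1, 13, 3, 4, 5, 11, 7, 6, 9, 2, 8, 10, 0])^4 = (0 13 2 10 12)(6 11 8)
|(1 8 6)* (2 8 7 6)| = |(1 7 6)(2 8)| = 6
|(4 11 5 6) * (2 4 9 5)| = |(2 4 11)(5 6 9)| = 3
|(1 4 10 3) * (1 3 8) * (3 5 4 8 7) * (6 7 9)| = 14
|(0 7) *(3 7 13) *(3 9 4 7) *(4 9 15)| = 5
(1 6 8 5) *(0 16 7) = [16, 6, 2, 3, 4, 1, 8, 0, 5, 9, 10, 11, 12, 13, 14, 15, 7] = (0 16 7)(1 6 8 5)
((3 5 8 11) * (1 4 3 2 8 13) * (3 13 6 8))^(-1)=(1 13 4)(2 11 8 6 5 3)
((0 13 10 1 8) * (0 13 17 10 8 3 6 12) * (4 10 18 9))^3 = (0 9 1 12 18 10 6 17 4 3)(8 13)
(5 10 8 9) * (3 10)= (3 10 8 9 5)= [0, 1, 2, 10, 4, 3, 6, 7, 9, 5, 8]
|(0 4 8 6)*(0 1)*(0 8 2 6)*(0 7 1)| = 12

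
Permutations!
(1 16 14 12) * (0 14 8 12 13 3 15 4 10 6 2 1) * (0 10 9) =(0 14 13 3 15 4 9)(1 16 8 12 10 6 2) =[14, 16, 1, 15, 9, 5, 2, 7, 12, 0, 6, 11, 10, 3, 13, 4, 8]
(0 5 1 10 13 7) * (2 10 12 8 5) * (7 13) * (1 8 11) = (13)(0 2 10 7)(1 12 11)(5 8) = [2, 12, 10, 3, 4, 8, 6, 0, 5, 9, 7, 1, 11, 13]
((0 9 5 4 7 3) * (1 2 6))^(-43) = (0 3 7 4 5 9)(1 6 2)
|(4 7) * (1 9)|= |(1 9)(4 7)|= 2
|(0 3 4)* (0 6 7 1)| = 6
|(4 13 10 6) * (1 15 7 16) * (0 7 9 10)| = 10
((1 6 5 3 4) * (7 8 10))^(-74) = ((1 6 5 3 4)(7 8 10))^(-74) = (1 6 5 3 4)(7 8 10)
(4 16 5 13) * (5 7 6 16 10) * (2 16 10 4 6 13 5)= [0, 1, 16, 3, 4, 5, 10, 13, 8, 9, 2, 11, 12, 6, 14, 15, 7]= (2 16 7 13 6 10)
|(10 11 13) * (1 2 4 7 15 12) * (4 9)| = |(1 2 9 4 7 15 12)(10 11 13)| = 21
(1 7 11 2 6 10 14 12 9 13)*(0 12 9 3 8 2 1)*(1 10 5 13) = (0 12 3 8 2 6 5 13)(1 7 11 10 14 9) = [12, 7, 6, 8, 4, 13, 5, 11, 2, 1, 14, 10, 3, 0, 9]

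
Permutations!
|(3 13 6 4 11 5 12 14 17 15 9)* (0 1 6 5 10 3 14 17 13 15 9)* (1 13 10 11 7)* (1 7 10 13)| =42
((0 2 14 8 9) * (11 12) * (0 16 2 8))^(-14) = ((0 8 9 16 2 14)(11 12))^(-14) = (0 2 9)(8 14 16)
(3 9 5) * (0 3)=[3, 1, 2, 9, 4, 0, 6, 7, 8, 5]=(0 3 9 5)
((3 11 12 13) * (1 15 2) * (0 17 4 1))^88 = ((0 17 4 1 15 2)(3 11 12 13))^88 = (0 15 4)(1 17 2)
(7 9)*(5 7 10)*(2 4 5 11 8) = [0, 1, 4, 3, 5, 7, 6, 9, 2, 10, 11, 8] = (2 4 5 7 9 10 11 8)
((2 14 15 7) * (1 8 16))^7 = ((1 8 16)(2 14 15 7))^7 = (1 8 16)(2 7 15 14)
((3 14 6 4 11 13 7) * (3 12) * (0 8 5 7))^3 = (0 7 14 11 8 12 6 13 5 3 4)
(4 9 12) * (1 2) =[0, 2, 1, 3, 9, 5, 6, 7, 8, 12, 10, 11, 4] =(1 2)(4 9 12)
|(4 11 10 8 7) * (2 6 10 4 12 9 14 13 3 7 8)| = |(2 6 10)(3 7 12 9 14 13)(4 11)| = 6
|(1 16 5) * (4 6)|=|(1 16 5)(4 6)|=6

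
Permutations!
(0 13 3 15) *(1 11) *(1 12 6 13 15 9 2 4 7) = (0 15)(1 11 12 6 13 3 9 2 4 7) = [15, 11, 4, 9, 7, 5, 13, 1, 8, 2, 10, 12, 6, 3, 14, 0]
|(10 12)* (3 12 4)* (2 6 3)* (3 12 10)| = 6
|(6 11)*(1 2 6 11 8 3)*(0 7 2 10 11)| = 9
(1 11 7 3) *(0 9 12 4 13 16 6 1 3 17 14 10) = (0 9 12 4 13 16 6 1 11 7 17 14 10) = [9, 11, 2, 3, 13, 5, 1, 17, 8, 12, 0, 7, 4, 16, 10, 15, 6, 14]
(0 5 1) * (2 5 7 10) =(0 7 10 2 5 1) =[7, 0, 5, 3, 4, 1, 6, 10, 8, 9, 2]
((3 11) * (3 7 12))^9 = ((3 11 7 12))^9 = (3 11 7 12)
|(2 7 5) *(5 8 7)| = 2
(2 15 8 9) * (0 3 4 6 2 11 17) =(0 3 4 6 2 15 8 9 11 17) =[3, 1, 15, 4, 6, 5, 2, 7, 9, 11, 10, 17, 12, 13, 14, 8, 16, 0]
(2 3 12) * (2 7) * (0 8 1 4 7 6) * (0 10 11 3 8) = (1 4 7 2 8)(3 12 6 10 11) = [0, 4, 8, 12, 7, 5, 10, 2, 1, 9, 11, 3, 6]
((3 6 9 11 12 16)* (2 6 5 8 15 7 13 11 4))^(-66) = (2 9)(3 11 15)(4 6)(5 12 7)(8 16 13)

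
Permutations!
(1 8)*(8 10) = [0, 10, 2, 3, 4, 5, 6, 7, 1, 9, 8] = (1 10 8)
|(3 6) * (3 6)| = 1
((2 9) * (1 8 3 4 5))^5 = ((1 8 3 4 5)(2 9))^5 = (2 9)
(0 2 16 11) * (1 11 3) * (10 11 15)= (0 2 16 3 1 15 10 11)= [2, 15, 16, 1, 4, 5, 6, 7, 8, 9, 11, 0, 12, 13, 14, 10, 3]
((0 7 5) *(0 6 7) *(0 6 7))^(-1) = ((0 6)(5 7))^(-1) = (0 6)(5 7)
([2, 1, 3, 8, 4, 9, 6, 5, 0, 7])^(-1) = (0 8 3 2)(5 7 9)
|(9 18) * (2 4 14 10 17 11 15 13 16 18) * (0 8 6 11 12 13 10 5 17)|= |(0 8 6 11 15 10)(2 4 14 5 17 12 13 16 18 9)|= 30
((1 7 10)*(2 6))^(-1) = (1 10 7)(2 6)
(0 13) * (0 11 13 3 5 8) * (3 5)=(0 5 8)(11 13)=[5, 1, 2, 3, 4, 8, 6, 7, 0, 9, 10, 13, 12, 11]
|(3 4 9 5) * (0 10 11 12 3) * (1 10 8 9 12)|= 12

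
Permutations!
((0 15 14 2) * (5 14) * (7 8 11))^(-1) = (0 2 14 5 15)(7 11 8)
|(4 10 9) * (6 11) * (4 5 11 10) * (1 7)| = 10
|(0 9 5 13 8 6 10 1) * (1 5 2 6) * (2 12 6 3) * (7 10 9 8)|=12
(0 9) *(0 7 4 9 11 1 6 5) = (0 11 1 6 5)(4 9 7) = [11, 6, 2, 3, 9, 0, 5, 4, 8, 7, 10, 1]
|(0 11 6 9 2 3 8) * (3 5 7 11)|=|(0 3 8)(2 5 7 11 6 9)|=6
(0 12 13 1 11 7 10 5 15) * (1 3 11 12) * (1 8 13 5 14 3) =[8, 12, 2, 11, 4, 15, 6, 10, 13, 9, 14, 7, 5, 1, 3, 0] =(0 8 13 1 12 5 15)(3 11 7 10 14)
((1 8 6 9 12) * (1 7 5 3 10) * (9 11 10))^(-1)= ((1 8 6 11 10)(3 9 12 7 5))^(-1)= (1 10 11 6 8)(3 5 7 12 9)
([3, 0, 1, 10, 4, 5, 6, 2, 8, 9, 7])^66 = [0, 1, 2, 3, 4, 5, 6, 7, 8, 9, 10]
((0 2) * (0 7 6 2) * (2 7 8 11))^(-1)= (2 11 8)(6 7)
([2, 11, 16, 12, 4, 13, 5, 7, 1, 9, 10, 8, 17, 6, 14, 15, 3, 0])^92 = (0 16 12)(1 8 11)(2 3 17)(5 6 13)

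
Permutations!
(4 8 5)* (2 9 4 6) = (2 9 4 8 5 6) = [0, 1, 9, 3, 8, 6, 2, 7, 5, 4]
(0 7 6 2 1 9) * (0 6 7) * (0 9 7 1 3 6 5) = (0 9 5)(1 7)(2 3 6) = [9, 7, 3, 6, 4, 0, 2, 1, 8, 5]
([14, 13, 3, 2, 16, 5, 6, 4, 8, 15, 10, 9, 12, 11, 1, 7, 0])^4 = [11, 15, 2, 3, 1, 5, 6, 14, 8, 16, 10, 4, 12, 7, 9, 0, 13]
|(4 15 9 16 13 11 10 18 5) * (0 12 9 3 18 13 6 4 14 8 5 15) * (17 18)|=12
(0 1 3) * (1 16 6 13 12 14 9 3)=(0 16 6 13 12 14 9 3)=[16, 1, 2, 0, 4, 5, 13, 7, 8, 3, 10, 11, 14, 12, 9, 15, 6]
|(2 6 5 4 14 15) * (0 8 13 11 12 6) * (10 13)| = 12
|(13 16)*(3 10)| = 2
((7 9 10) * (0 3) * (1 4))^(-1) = ((0 3)(1 4)(7 9 10))^(-1) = (0 3)(1 4)(7 10 9)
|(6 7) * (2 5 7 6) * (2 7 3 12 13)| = 5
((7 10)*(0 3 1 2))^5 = ((0 3 1 2)(7 10))^5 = (0 3 1 2)(7 10)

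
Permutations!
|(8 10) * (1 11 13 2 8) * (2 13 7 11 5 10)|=|(13)(1 5 10)(2 8)(7 11)|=6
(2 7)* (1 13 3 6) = (1 13 3 6)(2 7) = [0, 13, 7, 6, 4, 5, 1, 2, 8, 9, 10, 11, 12, 3]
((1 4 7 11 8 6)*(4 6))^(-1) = ((1 6)(4 7 11 8))^(-1) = (1 6)(4 8 11 7)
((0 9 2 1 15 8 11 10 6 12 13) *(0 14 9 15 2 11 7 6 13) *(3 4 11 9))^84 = (15)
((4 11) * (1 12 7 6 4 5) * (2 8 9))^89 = ((1 12 7 6 4 11 5)(2 8 9))^89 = (1 11 6 12 5 4 7)(2 9 8)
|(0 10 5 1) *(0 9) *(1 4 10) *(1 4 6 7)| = 8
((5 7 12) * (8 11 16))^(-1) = (5 12 7)(8 16 11)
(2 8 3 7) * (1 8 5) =(1 8 3 7 2 5) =[0, 8, 5, 7, 4, 1, 6, 2, 3]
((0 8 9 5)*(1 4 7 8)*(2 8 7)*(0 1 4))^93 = (0 2 9 1 4 8 5)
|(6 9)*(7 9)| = 3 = |(6 7 9)|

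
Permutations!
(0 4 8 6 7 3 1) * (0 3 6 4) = [0, 3, 2, 1, 8, 5, 7, 6, 4] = (1 3)(4 8)(6 7)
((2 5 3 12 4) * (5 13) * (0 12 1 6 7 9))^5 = (0 5 9 13 7 2 6 4 1 12 3)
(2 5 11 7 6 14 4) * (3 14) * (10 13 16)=(2 5 11 7 6 3 14 4)(10 13 16)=[0, 1, 5, 14, 2, 11, 3, 6, 8, 9, 13, 7, 12, 16, 4, 15, 10]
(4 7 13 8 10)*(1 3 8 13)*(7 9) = [0, 3, 2, 8, 9, 5, 6, 1, 10, 7, 4, 11, 12, 13] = (13)(1 3 8 10 4 9 7)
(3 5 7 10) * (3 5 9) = (3 9)(5 7 10) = [0, 1, 2, 9, 4, 7, 6, 10, 8, 3, 5]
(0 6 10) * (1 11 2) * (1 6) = (0 1 11 2 6 10) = [1, 11, 6, 3, 4, 5, 10, 7, 8, 9, 0, 2]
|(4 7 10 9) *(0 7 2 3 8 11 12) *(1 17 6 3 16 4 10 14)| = 30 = |(0 7 14 1 17 6 3 8 11 12)(2 16 4)(9 10)|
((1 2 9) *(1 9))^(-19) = (9)(1 2)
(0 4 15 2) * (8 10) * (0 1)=(0 4 15 2 1)(8 10)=[4, 0, 1, 3, 15, 5, 6, 7, 10, 9, 8, 11, 12, 13, 14, 2]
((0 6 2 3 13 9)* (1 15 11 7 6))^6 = ((0 1 15 11 7 6 2 3 13 9))^6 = (0 2 15 13 7)(1 3 11 9 6)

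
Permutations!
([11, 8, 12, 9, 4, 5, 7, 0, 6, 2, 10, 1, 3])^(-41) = (0 11 1 8 6 7)(2 9 3 12)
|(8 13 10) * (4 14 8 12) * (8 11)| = 7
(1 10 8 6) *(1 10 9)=(1 9)(6 10 8)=[0, 9, 2, 3, 4, 5, 10, 7, 6, 1, 8]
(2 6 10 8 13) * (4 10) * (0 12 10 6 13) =(0 12 10 8)(2 13)(4 6) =[12, 1, 13, 3, 6, 5, 4, 7, 0, 9, 8, 11, 10, 2]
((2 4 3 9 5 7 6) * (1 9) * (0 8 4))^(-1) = (0 2 6 7 5 9 1 3 4 8)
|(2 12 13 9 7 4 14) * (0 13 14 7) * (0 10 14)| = 14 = |(0 13 9 10 14 2 12)(4 7)|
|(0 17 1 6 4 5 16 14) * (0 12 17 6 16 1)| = |(0 6 4 5 1 16 14 12 17)| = 9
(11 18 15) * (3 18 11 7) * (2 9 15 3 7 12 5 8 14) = (2 9 15 12 5 8 14)(3 18) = [0, 1, 9, 18, 4, 8, 6, 7, 14, 15, 10, 11, 5, 13, 2, 12, 16, 17, 3]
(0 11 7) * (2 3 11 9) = (0 9 2 3 11 7) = [9, 1, 3, 11, 4, 5, 6, 0, 8, 2, 10, 7]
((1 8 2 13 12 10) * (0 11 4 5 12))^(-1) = (0 13 2 8 1 10 12 5 4 11)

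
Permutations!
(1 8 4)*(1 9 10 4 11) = (1 8 11)(4 9 10) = [0, 8, 2, 3, 9, 5, 6, 7, 11, 10, 4, 1]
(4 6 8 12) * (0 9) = (0 9)(4 6 8 12) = [9, 1, 2, 3, 6, 5, 8, 7, 12, 0, 10, 11, 4]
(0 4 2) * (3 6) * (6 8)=(0 4 2)(3 8 6)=[4, 1, 0, 8, 2, 5, 3, 7, 6]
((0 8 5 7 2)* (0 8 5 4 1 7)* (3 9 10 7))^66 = (1 9 7 8)(2 4 3 10)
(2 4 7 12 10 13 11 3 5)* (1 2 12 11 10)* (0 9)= (0 9)(1 2 4 7 11 3 5 12)(10 13)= [9, 2, 4, 5, 7, 12, 6, 11, 8, 0, 13, 3, 1, 10]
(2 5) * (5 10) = (2 10 5) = [0, 1, 10, 3, 4, 2, 6, 7, 8, 9, 5]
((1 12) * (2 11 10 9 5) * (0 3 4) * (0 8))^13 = (0 3 4 8)(1 12)(2 9 11 5 10)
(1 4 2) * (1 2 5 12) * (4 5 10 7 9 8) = [0, 5, 2, 3, 10, 12, 6, 9, 4, 8, 7, 11, 1] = (1 5 12)(4 10 7 9 8)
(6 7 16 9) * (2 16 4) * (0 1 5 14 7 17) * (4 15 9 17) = (0 1 5 14 7 15 9 6 4 2 16 17) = [1, 5, 16, 3, 2, 14, 4, 15, 8, 6, 10, 11, 12, 13, 7, 9, 17, 0]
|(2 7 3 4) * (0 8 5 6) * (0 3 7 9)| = |(0 8 5 6 3 4 2 9)| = 8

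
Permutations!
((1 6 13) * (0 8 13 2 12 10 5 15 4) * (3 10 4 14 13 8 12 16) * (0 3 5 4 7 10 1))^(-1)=(0 13 14 15 5 16 2 6 1 3 4 10 7 12)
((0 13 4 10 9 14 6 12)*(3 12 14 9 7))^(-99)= ((0 13 4 10 7 3 12)(6 14))^(-99)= (0 12 3 7 10 4 13)(6 14)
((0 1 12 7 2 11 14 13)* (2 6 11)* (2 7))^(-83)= (0 14 6 2 1 13 11 7 12)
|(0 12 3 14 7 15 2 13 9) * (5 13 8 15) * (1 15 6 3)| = |(0 12 1 15 2 8 6 3 14 7 5 13 9)| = 13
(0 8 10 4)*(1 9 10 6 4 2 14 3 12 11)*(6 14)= (0 8 14 3 12 11 1 9 10 2 6 4)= [8, 9, 6, 12, 0, 5, 4, 7, 14, 10, 2, 1, 11, 13, 3]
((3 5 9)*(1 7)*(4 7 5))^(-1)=((1 5 9 3 4 7))^(-1)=(1 7 4 3 9 5)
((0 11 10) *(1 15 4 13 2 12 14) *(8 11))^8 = ((0 8 11 10)(1 15 4 13 2 12 14))^8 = (1 15 4 13 2 12 14)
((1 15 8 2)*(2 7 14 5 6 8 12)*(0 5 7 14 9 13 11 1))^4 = (0 14 11 2 8 13 12 6 9 15 5 7 1)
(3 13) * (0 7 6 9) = (0 7 6 9)(3 13) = [7, 1, 2, 13, 4, 5, 9, 6, 8, 0, 10, 11, 12, 3]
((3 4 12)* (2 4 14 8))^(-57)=(2 3)(4 14)(8 12)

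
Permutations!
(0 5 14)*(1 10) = (0 5 14)(1 10) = [5, 10, 2, 3, 4, 14, 6, 7, 8, 9, 1, 11, 12, 13, 0]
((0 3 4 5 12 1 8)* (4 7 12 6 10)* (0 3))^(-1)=((1 8 3 7 12)(4 5 6 10))^(-1)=(1 12 7 3 8)(4 10 6 5)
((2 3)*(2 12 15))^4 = ((2 3 12 15))^4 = (15)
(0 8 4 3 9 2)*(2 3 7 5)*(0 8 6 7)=(0 6 7 5 2 8 4)(3 9)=[6, 1, 8, 9, 0, 2, 7, 5, 4, 3]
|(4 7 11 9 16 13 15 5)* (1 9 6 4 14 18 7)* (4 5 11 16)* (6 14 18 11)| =|(1 9 4)(5 18 7 16 13 15 6)(11 14)| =42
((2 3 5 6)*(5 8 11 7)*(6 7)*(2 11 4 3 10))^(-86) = (11)(3 8 4)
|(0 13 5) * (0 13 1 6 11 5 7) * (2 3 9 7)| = 10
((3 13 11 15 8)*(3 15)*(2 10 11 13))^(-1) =((2 10 11 3)(8 15))^(-1) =(2 3 11 10)(8 15)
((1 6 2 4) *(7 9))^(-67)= (1 6 2 4)(7 9)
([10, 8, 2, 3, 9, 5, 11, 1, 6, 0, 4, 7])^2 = (0 4)(1 6 7 8 11)(9 10)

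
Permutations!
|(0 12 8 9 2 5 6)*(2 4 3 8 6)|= |(0 12 6)(2 5)(3 8 9 4)|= 12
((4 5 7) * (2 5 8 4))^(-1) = ((2 5 7)(4 8))^(-1) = (2 7 5)(4 8)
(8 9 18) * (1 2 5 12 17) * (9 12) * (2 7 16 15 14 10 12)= [0, 7, 5, 3, 4, 9, 6, 16, 2, 18, 12, 11, 17, 13, 10, 14, 15, 1, 8]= (1 7 16 15 14 10 12 17)(2 5 9 18 8)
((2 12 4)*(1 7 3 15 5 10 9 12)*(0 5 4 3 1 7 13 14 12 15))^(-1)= ((0 5 10 9 15 4 2 7 1 13 14 12 3))^(-1)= (0 3 12 14 13 1 7 2 4 15 9 10 5)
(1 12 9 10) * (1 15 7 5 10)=(1 12 9)(5 10 15 7)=[0, 12, 2, 3, 4, 10, 6, 5, 8, 1, 15, 11, 9, 13, 14, 7]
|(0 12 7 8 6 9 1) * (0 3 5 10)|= |(0 12 7 8 6 9 1 3 5 10)|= 10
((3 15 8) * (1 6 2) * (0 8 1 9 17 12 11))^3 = ((0 8 3 15 1 6 2 9 17 12 11))^3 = (0 15 2 12 8 1 9 11 3 6 17)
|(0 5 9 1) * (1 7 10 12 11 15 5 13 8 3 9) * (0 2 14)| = |(0 13 8 3 9 7 10 12 11 15 5 1 2 14)| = 14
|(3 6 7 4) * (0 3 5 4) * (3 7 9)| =|(0 7)(3 6 9)(4 5)| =6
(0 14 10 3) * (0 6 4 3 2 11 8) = [14, 1, 11, 6, 3, 5, 4, 7, 0, 9, 2, 8, 12, 13, 10] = (0 14 10 2 11 8)(3 6 4)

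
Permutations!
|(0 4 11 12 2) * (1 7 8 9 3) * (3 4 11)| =12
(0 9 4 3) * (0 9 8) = (0 8)(3 9 4) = [8, 1, 2, 9, 3, 5, 6, 7, 0, 4]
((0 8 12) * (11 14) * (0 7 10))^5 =((0 8 12 7 10)(11 14))^5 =(11 14)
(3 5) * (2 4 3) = (2 4 3 5) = [0, 1, 4, 5, 3, 2]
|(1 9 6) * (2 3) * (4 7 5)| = |(1 9 6)(2 3)(4 7 5)| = 6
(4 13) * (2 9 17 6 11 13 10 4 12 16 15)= [0, 1, 9, 3, 10, 5, 11, 7, 8, 17, 4, 13, 16, 12, 14, 2, 15, 6]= (2 9 17 6 11 13 12 16 15)(4 10)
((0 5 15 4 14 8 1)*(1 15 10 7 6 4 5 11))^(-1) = ((0 11 1)(4 14 8 15 5 10 7 6))^(-1) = (0 1 11)(4 6 7 10 5 15 8 14)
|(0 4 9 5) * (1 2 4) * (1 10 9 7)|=4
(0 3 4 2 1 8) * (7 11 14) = (0 3 4 2 1 8)(7 11 14) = [3, 8, 1, 4, 2, 5, 6, 11, 0, 9, 10, 14, 12, 13, 7]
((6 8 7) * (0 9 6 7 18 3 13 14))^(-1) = (0 14 13 3 18 8 6 9)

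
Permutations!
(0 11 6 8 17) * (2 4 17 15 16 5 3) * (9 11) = (0 9 11 6 8 15 16 5 3 2 4 17) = [9, 1, 4, 2, 17, 3, 8, 7, 15, 11, 10, 6, 12, 13, 14, 16, 5, 0]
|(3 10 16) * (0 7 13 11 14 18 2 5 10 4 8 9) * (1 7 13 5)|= |(0 13 11 14 18 2 1 7 5 10 16 3 4 8 9)|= 15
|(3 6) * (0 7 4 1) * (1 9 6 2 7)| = |(0 1)(2 7 4 9 6 3)| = 6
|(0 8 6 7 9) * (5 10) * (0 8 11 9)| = 6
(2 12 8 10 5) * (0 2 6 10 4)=(0 2 12 8 4)(5 6 10)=[2, 1, 12, 3, 0, 6, 10, 7, 4, 9, 5, 11, 8]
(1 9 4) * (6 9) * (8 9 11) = (1 6 11 8 9 4) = [0, 6, 2, 3, 1, 5, 11, 7, 9, 4, 10, 8]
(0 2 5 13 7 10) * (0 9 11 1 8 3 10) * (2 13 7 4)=(0 13 4 2 5 7)(1 8 3 10 9 11)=[13, 8, 5, 10, 2, 7, 6, 0, 3, 11, 9, 1, 12, 4]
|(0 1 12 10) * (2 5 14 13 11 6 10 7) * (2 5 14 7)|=18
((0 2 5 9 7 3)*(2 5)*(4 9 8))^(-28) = ((0 5 8 4 9 7 3))^(-28) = (9)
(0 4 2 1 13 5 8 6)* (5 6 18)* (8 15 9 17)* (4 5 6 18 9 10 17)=[5, 13, 1, 3, 2, 15, 0, 7, 9, 4, 17, 11, 12, 18, 14, 10, 16, 8, 6]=(0 5 15 10 17 8 9 4 2 1 13 18 6)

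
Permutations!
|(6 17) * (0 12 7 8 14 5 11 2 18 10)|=|(0 12 7 8 14 5 11 2 18 10)(6 17)|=10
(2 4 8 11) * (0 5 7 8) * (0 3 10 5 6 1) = (0 6 1)(2 4 3 10 5 7 8 11) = [6, 0, 4, 10, 3, 7, 1, 8, 11, 9, 5, 2]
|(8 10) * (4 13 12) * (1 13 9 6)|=6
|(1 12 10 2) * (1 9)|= |(1 12 10 2 9)|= 5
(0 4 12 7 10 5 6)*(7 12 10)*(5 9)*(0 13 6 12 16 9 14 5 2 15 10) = (0 4)(2 15 10 14 5 12 16 9)(6 13) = [4, 1, 15, 3, 0, 12, 13, 7, 8, 2, 14, 11, 16, 6, 5, 10, 9]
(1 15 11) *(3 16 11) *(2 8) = [0, 15, 8, 16, 4, 5, 6, 7, 2, 9, 10, 1, 12, 13, 14, 3, 11] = (1 15 3 16 11)(2 8)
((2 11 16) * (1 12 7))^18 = ((1 12 7)(2 11 16))^18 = (16)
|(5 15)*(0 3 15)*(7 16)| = |(0 3 15 5)(7 16)| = 4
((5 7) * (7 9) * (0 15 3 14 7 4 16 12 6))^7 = (0 4 14 6 9 3 12 5 15 16 7)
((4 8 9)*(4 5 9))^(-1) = (4 8)(5 9)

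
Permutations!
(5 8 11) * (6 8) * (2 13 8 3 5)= [0, 1, 13, 5, 4, 6, 3, 7, 11, 9, 10, 2, 12, 8]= (2 13 8 11)(3 5 6)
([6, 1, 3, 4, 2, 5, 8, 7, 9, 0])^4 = [0, 1, 3, 4, 2, 5, 6, 7, 8, 9]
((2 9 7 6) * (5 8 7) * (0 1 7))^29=((0 1 7 6 2 9 5 8))^29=(0 9 7 8 2 1 5 6)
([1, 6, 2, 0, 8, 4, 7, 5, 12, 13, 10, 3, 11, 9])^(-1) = (0 3 11 12 8 4 5 7 6 1)(9 13)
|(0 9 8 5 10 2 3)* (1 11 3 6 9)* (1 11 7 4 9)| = 9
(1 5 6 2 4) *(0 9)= (0 9)(1 5 6 2 4)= [9, 5, 4, 3, 1, 6, 2, 7, 8, 0]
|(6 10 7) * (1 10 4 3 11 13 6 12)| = 20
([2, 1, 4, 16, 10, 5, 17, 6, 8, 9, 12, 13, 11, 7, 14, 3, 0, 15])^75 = [15, 1, 3, 6, 16, 5, 11, 12, 8, 9, 0, 4, 2, 10, 14, 7, 17, 13]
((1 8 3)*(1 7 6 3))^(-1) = ((1 8)(3 7 6))^(-1) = (1 8)(3 6 7)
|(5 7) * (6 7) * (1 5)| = |(1 5 6 7)| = 4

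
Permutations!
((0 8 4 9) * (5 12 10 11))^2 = (0 4)(5 10)(8 9)(11 12) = ((0 8 4 9)(5 12 10 11))^2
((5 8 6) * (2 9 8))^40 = ((2 9 8 6 5))^40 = (9)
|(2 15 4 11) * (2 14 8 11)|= 3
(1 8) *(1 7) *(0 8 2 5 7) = (0 8)(1 2 5 7) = [8, 2, 5, 3, 4, 7, 6, 1, 0]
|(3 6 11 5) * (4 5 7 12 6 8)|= 4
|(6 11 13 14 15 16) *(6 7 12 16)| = |(6 11 13 14 15)(7 12 16)| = 15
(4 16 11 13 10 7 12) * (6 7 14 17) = [0, 1, 2, 3, 16, 5, 7, 12, 8, 9, 14, 13, 4, 10, 17, 15, 11, 6] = (4 16 11 13 10 14 17 6 7 12)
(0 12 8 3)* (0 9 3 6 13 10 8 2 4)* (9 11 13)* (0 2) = [12, 1, 4, 11, 2, 5, 9, 7, 6, 3, 8, 13, 0, 10] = (0 12)(2 4)(3 11 13 10 8 6 9)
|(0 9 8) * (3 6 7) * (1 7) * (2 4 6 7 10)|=|(0 9 8)(1 10 2 4 6)(3 7)|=30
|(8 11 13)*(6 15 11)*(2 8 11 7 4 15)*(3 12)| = 6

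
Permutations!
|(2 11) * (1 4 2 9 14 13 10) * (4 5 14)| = 20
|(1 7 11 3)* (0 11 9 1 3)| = 6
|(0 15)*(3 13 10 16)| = |(0 15)(3 13 10 16)| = 4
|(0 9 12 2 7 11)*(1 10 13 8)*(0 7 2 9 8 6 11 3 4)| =|(0 8 1 10 13 6 11 7 3 4)(9 12)| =10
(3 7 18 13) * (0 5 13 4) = [5, 1, 2, 7, 0, 13, 6, 18, 8, 9, 10, 11, 12, 3, 14, 15, 16, 17, 4] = (0 5 13 3 7 18 4)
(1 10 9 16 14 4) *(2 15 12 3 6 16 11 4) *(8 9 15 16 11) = [0, 10, 16, 6, 1, 5, 11, 7, 9, 8, 15, 4, 3, 13, 2, 12, 14] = (1 10 15 12 3 6 11 4)(2 16 14)(8 9)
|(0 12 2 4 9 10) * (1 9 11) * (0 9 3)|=14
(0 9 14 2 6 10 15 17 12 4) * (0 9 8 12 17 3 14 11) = (17)(0 8 12 4 9 11)(2 6 10 15 3 14) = [8, 1, 6, 14, 9, 5, 10, 7, 12, 11, 15, 0, 4, 13, 2, 3, 16, 17]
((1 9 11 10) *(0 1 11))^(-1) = (0 9 1)(10 11)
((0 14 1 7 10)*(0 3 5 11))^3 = ((0 14 1 7 10 3 5 11))^3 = (0 7 5 14 10 11 1 3)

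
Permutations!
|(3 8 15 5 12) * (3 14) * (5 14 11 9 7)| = 20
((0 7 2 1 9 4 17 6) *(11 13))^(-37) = (0 1 17 7 9 6 2 4)(11 13)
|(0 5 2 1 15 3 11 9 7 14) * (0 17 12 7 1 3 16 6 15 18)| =|(0 5 2 3 11 9 1 18)(6 15 16)(7 14 17 12)| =24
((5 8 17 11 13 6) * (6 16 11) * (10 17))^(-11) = (5 6 17 10 8)(11 13 16)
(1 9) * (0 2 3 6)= (0 2 3 6)(1 9)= [2, 9, 3, 6, 4, 5, 0, 7, 8, 1]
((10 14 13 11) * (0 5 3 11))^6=(0 13 14 10 11 3 5)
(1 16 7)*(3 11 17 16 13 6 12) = (1 13 6 12 3 11 17 16 7) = [0, 13, 2, 11, 4, 5, 12, 1, 8, 9, 10, 17, 3, 6, 14, 15, 7, 16]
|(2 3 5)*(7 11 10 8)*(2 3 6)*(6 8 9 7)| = |(2 8 6)(3 5)(7 11 10 9)| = 12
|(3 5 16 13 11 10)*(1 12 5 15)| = 9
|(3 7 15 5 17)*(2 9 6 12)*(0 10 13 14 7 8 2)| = |(0 10 13 14 7 15 5 17 3 8 2 9 6 12)| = 14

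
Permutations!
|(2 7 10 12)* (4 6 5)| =12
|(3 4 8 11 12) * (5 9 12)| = |(3 4 8 11 5 9 12)| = 7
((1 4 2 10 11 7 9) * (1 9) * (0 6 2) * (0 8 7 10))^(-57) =(1 7 8 4)(10 11)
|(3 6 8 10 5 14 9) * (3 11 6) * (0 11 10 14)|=8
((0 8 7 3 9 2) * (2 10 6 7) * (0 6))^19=(0 6 9 8 7 10 2 3)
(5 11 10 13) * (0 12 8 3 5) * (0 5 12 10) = (0 10 13 5 11)(3 12 8) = [10, 1, 2, 12, 4, 11, 6, 7, 3, 9, 13, 0, 8, 5]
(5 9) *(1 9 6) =(1 9 5 6) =[0, 9, 2, 3, 4, 6, 1, 7, 8, 5]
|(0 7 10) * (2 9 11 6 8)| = |(0 7 10)(2 9 11 6 8)| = 15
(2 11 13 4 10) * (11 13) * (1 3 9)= [0, 3, 13, 9, 10, 5, 6, 7, 8, 1, 2, 11, 12, 4]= (1 3 9)(2 13 4 10)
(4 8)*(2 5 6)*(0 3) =(0 3)(2 5 6)(4 8) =[3, 1, 5, 0, 8, 6, 2, 7, 4]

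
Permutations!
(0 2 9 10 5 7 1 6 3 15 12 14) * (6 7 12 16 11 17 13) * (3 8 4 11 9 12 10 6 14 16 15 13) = [2, 7, 12, 13, 11, 10, 8, 1, 4, 6, 5, 17, 16, 14, 0, 15, 9, 3] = (0 2 12 16 9 6 8 4 11 17 3 13 14)(1 7)(5 10)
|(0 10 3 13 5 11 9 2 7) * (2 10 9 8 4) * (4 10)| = 30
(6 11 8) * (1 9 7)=(1 9 7)(6 11 8)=[0, 9, 2, 3, 4, 5, 11, 1, 6, 7, 10, 8]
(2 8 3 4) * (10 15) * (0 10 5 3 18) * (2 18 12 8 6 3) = (0 10 15 5 2 6 3 4 18)(8 12) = [10, 1, 6, 4, 18, 2, 3, 7, 12, 9, 15, 11, 8, 13, 14, 5, 16, 17, 0]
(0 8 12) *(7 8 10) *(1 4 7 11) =(0 10 11 1 4 7 8 12) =[10, 4, 2, 3, 7, 5, 6, 8, 12, 9, 11, 1, 0]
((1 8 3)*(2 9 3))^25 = (9)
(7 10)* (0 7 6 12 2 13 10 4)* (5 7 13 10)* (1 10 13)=[1, 10, 13, 3, 0, 7, 12, 4, 8, 9, 6, 11, 2, 5]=(0 1 10 6 12 2 13 5 7 4)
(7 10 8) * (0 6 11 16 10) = (0 6 11 16 10 8 7) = [6, 1, 2, 3, 4, 5, 11, 0, 7, 9, 8, 16, 12, 13, 14, 15, 10]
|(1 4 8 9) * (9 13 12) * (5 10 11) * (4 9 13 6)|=6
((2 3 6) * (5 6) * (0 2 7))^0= ((0 2 3 5 6 7))^0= (7)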